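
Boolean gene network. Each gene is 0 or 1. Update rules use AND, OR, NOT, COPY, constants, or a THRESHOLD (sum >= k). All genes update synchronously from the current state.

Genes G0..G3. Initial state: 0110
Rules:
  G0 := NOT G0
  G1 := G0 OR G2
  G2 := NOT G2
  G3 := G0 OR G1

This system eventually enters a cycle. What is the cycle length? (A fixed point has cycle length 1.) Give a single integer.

Answer: 2

Derivation:
Step 0: 0110
Step 1: G0=NOT G0=NOT 0=1 G1=G0|G2=0|1=1 G2=NOT G2=NOT 1=0 G3=G0|G1=0|1=1 -> 1101
Step 2: G0=NOT G0=NOT 1=0 G1=G0|G2=1|0=1 G2=NOT G2=NOT 0=1 G3=G0|G1=1|1=1 -> 0111
Step 3: G0=NOT G0=NOT 0=1 G1=G0|G2=0|1=1 G2=NOT G2=NOT 1=0 G3=G0|G1=0|1=1 -> 1101
State from step 3 equals state from step 1 -> cycle length 2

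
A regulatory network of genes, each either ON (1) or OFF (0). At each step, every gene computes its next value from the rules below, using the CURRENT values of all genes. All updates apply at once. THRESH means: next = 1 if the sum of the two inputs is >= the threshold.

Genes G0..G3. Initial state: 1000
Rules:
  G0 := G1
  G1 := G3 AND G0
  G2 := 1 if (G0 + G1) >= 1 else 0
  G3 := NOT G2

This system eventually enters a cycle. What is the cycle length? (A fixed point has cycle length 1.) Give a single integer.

Step 0: 1000
Step 1: G0=G1=0 G1=G3&G0=0&1=0 G2=(1+0>=1)=1 G3=NOT G2=NOT 0=1 -> 0011
Step 2: G0=G1=0 G1=G3&G0=1&0=0 G2=(0+0>=1)=0 G3=NOT G2=NOT 1=0 -> 0000
Step 3: G0=G1=0 G1=G3&G0=0&0=0 G2=(0+0>=1)=0 G3=NOT G2=NOT 0=1 -> 0001
Step 4: G0=G1=0 G1=G3&G0=1&0=0 G2=(0+0>=1)=0 G3=NOT G2=NOT 0=1 -> 0001
State from step 4 equals state from step 3 -> cycle length 1

Answer: 1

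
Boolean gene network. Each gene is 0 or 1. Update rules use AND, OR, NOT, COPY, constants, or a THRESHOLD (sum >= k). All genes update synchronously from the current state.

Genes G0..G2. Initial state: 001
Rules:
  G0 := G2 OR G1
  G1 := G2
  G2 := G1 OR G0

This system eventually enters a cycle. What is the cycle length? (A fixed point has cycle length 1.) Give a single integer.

Step 0: 001
Step 1: G0=G2|G1=1|0=1 G1=G2=1 G2=G1|G0=0|0=0 -> 110
Step 2: G0=G2|G1=0|1=1 G1=G2=0 G2=G1|G0=1|1=1 -> 101
Step 3: G0=G2|G1=1|0=1 G1=G2=1 G2=G1|G0=0|1=1 -> 111
Step 4: G0=G2|G1=1|1=1 G1=G2=1 G2=G1|G0=1|1=1 -> 111
State from step 4 equals state from step 3 -> cycle length 1

Answer: 1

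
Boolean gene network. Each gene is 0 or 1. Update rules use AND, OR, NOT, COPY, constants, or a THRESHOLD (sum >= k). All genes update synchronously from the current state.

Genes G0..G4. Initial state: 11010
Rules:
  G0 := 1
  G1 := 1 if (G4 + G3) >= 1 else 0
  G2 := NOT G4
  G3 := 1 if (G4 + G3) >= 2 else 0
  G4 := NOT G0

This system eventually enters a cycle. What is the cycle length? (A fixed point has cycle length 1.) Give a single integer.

Step 0: 11010
Step 1: G0=1(const) G1=(0+1>=1)=1 G2=NOT G4=NOT 0=1 G3=(0+1>=2)=0 G4=NOT G0=NOT 1=0 -> 11100
Step 2: G0=1(const) G1=(0+0>=1)=0 G2=NOT G4=NOT 0=1 G3=(0+0>=2)=0 G4=NOT G0=NOT 1=0 -> 10100
Step 3: G0=1(const) G1=(0+0>=1)=0 G2=NOT G4=NOT 0=1 G3=(0+0>=2)=0 G4=NOT G0=NOT 1=0 -> 10100
State from step 3 equals state from step 2 -> cycle length 1

Answer: 1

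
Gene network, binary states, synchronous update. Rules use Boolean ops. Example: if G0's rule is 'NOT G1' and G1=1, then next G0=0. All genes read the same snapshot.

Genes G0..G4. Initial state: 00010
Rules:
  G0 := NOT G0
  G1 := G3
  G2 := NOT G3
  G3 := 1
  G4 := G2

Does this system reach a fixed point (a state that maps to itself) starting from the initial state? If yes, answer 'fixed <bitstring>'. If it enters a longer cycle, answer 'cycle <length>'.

Step 0: 00010
Step 1: G0=NOT G0=NOT 0=1 G1=G3=1 G2=NOT G3=NOT 1=0 G3=1(const) G4=G2=0 -> 11010
Step 2: G0=NOT G0=NOT 1=0 G1=G3=1 G2=NOT G3=NOT 1=0 G3=1(const) G4=G2=0 -> 01010
Step 3: G0=NOT G0=NOT 0=1 G1=G3=1 G2=NOT G3=NOT 1=0 G3=1(const) G4=G2=0 -> 11010
Cycle of length 2 starting at step 1 -> no fixed point

Answer: cycle 2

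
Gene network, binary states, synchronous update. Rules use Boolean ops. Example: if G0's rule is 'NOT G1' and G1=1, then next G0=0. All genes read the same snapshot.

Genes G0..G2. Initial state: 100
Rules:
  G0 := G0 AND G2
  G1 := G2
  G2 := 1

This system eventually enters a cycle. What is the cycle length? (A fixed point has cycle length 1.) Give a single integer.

Step 0: 100
Step 1: G0=G0&G2=1&0=0 G1=G2=0 G2=1(const) -> 001
Step 2: G0=G0&G2=0&1=0 G1=G2=1 G2=1(const) -> 011
Step 3: G0=G0&G2=0&1=0 G1=G2=1 G2=1(const) -> 011
State from step 3 equals state from step 2 -> cycle length 1

Answer: 1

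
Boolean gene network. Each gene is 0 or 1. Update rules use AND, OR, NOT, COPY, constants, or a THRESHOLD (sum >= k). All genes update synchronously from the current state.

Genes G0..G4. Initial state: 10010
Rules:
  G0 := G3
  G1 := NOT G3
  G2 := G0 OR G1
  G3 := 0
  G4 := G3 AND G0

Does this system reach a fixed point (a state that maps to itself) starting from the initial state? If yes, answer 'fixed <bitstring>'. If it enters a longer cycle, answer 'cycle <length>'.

Answer: fixed 01100

Derivation:
Step 0: 10010
Step 1: G0=G3=1 G1=NOT G3=NOT 1=0 G2=G0|G1=1|0=1 G3=0(const) G4=G3&G0=1&1=1 -> 10101
Step 2: G0=G3=0 G1=NOT G3=NOT 0=1 G2=G0|G1=1|0=1 G3=0(const) G4=G3&G0=0&1=0 -> 01100
Step 3: G0=G3=0 G1=NOT G3=NOT 0=1 G2=G0|G1=0|1=1 G3=0(const) G4=G3&G0=0&0=0 -> 01100
Fixed point reached at step 2: 01100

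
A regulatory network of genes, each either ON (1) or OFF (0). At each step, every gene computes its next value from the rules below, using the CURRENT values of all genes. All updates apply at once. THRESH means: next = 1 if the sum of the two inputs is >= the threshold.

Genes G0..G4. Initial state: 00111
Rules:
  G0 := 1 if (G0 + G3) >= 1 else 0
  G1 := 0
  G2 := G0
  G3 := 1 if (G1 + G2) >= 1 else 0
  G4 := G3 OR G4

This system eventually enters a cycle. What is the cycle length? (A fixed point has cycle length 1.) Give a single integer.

Answer: 1

Derivation:
Step 0: 00111
Step 1: G0=(0+1>=1)=1 G1=0(const) G2=G0=0 G3=(0+1>=1)=1 G4=G3|G4=1|1=1 -> 10011
Step 2: G0=(1+1>=1)=1 G1=0(const) G2=G0=1 G3=(0+0>=1)=0 G4=G3|G4=1|1=1 -> 10101
Step 3: G0=(1+0>=1)=1 G1=0(const) G2=G0=1 G3=(0+1>=1)=1 G4=G3|G4=0|1=1 -> 10111
Step 4: G0=(1+1>=1)=1 G1=0(const) G2=G0=1 G3=(0+1>=1)=1 G4=G3|G4=1|1=1 -> 10111
State from step 4 equals state from step 3 -> cycle length 1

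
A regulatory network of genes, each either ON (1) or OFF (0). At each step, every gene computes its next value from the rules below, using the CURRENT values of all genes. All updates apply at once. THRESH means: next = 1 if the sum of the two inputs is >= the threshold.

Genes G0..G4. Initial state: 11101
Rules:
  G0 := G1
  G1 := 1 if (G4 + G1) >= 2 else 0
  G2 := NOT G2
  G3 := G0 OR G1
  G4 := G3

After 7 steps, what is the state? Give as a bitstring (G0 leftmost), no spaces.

Step 1: G0=G1=1 G1=(1+1>=2)=1 G2=NOT G2=NOT 1=0 G3=G0|G1=1|1=1 G4=G3=0 -> 11010
Step 2: G0=G1=1 G1=(0+1>=2)=0 G2=NOT G2=NOT 0=1 G3=G0|G1=1|1=1 G4=G3=1 -> 10111
Step 3: G0=G1=0 G1=(1+0>=2)=0 G2=NOT G2=NOT 1=0 G3=G0|G1=1|0=1 G4=G3=1 -> 00011
Step 4: G0=G1=0 G1=(1+0>=2)=0 G2=NOT G2=NOT 0=1 G3=G0|G1=0|0=0 G4=G3=1 -> 00101
Step 5: G0=G1=0 G1=(1+0>=2)=0 G2=NOT G2=NOT 1=0 G3=G0|G1=0|0=0 G4=G3=0 -> 00000
Step 6: G0=G1=0 G1=(0+0>=2)=0 G2=NOT G2=NOT 0=1 G3=G0|G1=0|0=0 G4=G3=0 -> 00100
Step 7: G0=G1=0 G1=(0+0>=2)=0 G2=NOT G2=NOT 1=0 G3=G0|G1=0|0=0 G4=G3=0 -> 00000

00000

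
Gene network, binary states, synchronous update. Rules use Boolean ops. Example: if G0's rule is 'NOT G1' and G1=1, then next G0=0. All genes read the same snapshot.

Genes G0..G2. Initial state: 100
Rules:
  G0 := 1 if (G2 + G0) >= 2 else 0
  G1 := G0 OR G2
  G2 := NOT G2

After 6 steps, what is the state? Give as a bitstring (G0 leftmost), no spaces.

Step 1: G0=(0+1>=2)=0 G1=G0|G2=1|0=1 G2=NOT G2=NOT 0=1 -> 011
Step 2: G0=(1+0>=2)=0 G1=G0|G2=0|1=1 G2=NOT G2=NOT 1=0 -> 010
Step 3: G0=(0+0>=2)=0 G1=G0|G2=0|0=0 G2=NOT G2=NOT 0=1 -> 001
Step 4: G0=(1+0>=2)=0 G1=G0|G2=0|1=1 G2=NOT G2=NOT 1=0 -> 010
Step 5: G0=(0+0>=2)=0 G1=G0|G2=0|0=0 G2=NOT G2=NOT 0=1 -> 001
Step 6: G0=(1+0>=2)=0 G1=G0|G2=0|1=1 G2=NOT G2=NOT 1=0 -> 010

010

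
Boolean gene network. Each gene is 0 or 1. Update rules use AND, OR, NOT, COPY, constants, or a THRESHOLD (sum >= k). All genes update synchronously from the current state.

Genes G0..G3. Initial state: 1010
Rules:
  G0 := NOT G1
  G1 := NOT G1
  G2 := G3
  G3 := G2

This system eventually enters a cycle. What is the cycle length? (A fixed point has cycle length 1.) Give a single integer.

Answer: 2

Derivation:
Step 0: 1010
Step 1: G0=NOT G1=NOT 0=1 G1=NOT G1=NOT 0=1 G2=G3=0 G3=G2=1 -> 1101
Step 2: G0=NOT G1=NOT 1=0 G1=NOT G1=NOT 1=0 G2=G3=1 G3=G2=0 -> 0010
Step 3: G0=NOT G1=NOT 0=1 G1=NOT G1=NOT 0=1 G2=G3=0 G3=G2=1 -> 1101
State from step 3 equals state from step 1 -> cycle length 2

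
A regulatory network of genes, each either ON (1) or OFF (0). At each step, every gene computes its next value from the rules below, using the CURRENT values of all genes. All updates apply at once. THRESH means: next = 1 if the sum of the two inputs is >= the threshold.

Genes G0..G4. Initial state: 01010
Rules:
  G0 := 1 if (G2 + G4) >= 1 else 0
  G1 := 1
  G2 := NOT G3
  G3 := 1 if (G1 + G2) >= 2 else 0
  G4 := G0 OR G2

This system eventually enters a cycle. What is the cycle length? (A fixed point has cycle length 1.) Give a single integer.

Step 0: 01010
Step 1: G0=(0+0>=1)=0 G1=1(const) G2=NOT G3=NOT 1=0 G3=(1+0>=2)=0 G4=G0|G2=0|0=0 -> 01000
Step 2: G0=(0+0>=1)=0 G1=1(const) G2=NOT G3=NOT 0=1 G3=(1+0>=2)=0 G4=G0|G2=0|0=0 -> 01100
Step 3: G0=(1+0>=1)=1 G1=1(const) G2=NOT G3=NOT 0=1 G3=(1+1>=2)=1 G4=G0|G2=0|1=1 -> 11111
Step 4: G0=(1+1>=1)=1 G1=1(const) G2=NOT G3=NOT 1=0 G3=(1+1>=2)=1 G4=G0|G2=1|1=1 -> 11011
Step 5: G0=(0+1>=1)=1 G1=1(const) G2=NOT G3=NOT 1=0 G3=(1+0>=2)=0 G4=G0|G2=1|0=1 -> 11001
Step 6: G0=(0+1>=1)=1 G1=1(const) G2=NOT G3=NOT 0=1 G3=(1+0>=2)=0 G4=G0|G2=1|0=1 -> 11101
Step 7: G0=(1+1>=1)=1 G1=1(const) G2=NOT G3=NOT 0=1 G3=(1+1>=2)=1 G4=G0|G2=1|1=1 -> 11111
State from step 7 equals state from step 3 -> cycle length 4

Answer: 4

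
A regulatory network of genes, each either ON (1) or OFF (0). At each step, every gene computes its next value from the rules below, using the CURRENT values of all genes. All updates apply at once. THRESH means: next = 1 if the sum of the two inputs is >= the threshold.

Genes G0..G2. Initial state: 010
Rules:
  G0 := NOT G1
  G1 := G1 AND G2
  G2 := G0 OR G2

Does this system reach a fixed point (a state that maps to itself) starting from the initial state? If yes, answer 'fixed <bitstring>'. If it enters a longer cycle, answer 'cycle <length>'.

Step 0: 010
Step 1: G0=NOT G1=NOT 1=0 G1=G1&G2=1&0=0 G2=G0|G2=0|0=0 -> 000
Step 2: G0=NOT G1=NOT 0=1 G1=G1&G2=0&0=0 G2=G0|G2=0|0=0 -> 100
Step 3: G0=NOT G1=NOT 0=1 G1=G1&G2=0&0=0 G2=G0|G2=1|0=1 -> 101
Step 4: G0=NOT G1=NOT 0=1 G1=G1&G2=0&1=0 G2=G0|G2=1|1=1 -> 101
Fixed point reached at step 3: 101

Answer: fixed 101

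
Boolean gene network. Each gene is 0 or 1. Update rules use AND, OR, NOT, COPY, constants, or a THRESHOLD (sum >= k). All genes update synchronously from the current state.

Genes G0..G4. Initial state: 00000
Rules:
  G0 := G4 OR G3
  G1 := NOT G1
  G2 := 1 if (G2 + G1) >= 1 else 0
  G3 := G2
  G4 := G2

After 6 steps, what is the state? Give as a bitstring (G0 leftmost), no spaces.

Step 1: G0=G4|G3=0|0=0 G1=NOT G1=NOT 0=1 G2=(0+0>=1)=0 G3=G2=0 G4=G2=0 -> 01000
Step 2: G0=G4|G3=0|0=0 G1=NOT G1=NOT 1=0 G2=(0+1>=1)=1 G3=G2=0 G4=G2=0 -> 00100
Step 3: G0=G4|G3=0|0=0 G1=NOT G1=NOT 0=1 G2=(1+0>=1)=1 G3=G2=1 G4=G2=1 -> 01111
Step 4: G0=G4|G3=1|1=1 G1=NOT G1=NOT 1=0 G2=(1+1>=1)=1 G3=G2=1 G4=G2=1 -> 10111
Step 5: G0=G4|G3=1|1=1 G1=NOT G1=NOT 0=1 G2=(1+0>=1)=1 G3=G2=1 G4=G2=1 -> 11111
Step 6: G0=G4|G3=1|1=1 G1=NOT G1=NOT 1=0 G2=(1+1>=1)=1 G3=G2=1 G4=G2=1 -> 10111

10111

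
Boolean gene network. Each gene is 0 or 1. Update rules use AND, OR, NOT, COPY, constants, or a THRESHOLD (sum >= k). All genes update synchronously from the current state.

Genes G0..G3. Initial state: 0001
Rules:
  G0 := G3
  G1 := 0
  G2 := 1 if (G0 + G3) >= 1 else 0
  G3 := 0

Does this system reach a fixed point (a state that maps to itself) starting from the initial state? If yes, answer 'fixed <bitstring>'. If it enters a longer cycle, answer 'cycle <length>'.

Answer: fixed 0000

Derivation:
Step 0: 0001
Step 1: G0=G3=1 G1=0(const) G2=(0+1>=1)=1 G3=0(const) -> 1010
Step 2: G0=G3=0 G1=0(const) G2=(1+0>=1)=1 G3=0(const) -> 0010
Step 3: G0=G3=0 G1=0(const) G2=(0+0>=1)=0 G3=0(const) -> 0000
Step 4: G0=G3=0 G1=0(const) G2=(0+0>=1)=0 G3=0(const) -> 0000
Fixed point reached at step 3: 0000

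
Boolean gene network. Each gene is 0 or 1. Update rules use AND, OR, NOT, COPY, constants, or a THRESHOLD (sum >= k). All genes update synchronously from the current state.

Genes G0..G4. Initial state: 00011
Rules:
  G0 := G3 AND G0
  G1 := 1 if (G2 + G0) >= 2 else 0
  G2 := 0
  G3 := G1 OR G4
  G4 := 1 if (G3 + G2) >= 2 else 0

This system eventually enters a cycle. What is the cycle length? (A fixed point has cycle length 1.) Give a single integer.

Step 0: 00011
Step 1: G0=G3&G0=1&0=0 G1=(0+0>=2)=0 G2=0(const) G3=G1|G4=0|1=1 G4=(1+0>=2)=0 -> 00010
Step 2: G0=G3&G0=1&0=0 G1=(0+0>=2)=0 G2=0(const) G3=G1|G4=0|0=0 G4=(1+0>=2)=0 -> 00000
Step 3: G0=G3&G0=0&0=0 G1=(0+0>=2)=0 G2=0(const) G3=G1|G4=0|0=0 G4=(0+0>=2)=0 -> 00000
State from step 3 equals state from step 2 -> cycle length 1

Answer: 1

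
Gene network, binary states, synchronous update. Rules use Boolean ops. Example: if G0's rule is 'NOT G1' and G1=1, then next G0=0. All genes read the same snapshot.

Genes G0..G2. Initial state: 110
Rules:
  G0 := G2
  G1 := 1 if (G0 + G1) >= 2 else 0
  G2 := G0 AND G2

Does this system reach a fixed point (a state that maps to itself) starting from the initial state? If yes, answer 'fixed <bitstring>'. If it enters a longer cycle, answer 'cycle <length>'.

Answer: fixed 000

Derivation:
Step 0: 110
Step 1: G0=G2=0 G1=(1+1>=2)=1 G2=G0&G2=1&0=0 -> 010
Step 2: G0=G2=0 G1=(0+1>=2)=0 G2=G0&G2=0&0=0 -> 000
Step 3: G0=G2=0 G1=(0+0>=2)=0 G2=G0&G2=0&0=0 -> 000
Fixed point reached at step 2: 000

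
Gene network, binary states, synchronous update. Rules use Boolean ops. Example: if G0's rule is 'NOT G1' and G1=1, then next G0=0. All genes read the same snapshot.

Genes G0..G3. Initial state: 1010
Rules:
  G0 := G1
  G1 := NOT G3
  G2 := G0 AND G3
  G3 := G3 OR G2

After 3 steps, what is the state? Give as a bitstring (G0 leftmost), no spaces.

Step 1: G0=G1=0 G1=NOT G3=NOT 0=1 G2=G0&G3=1&0=0 G3=G3|G2=0|1=1 -> 0101
Step 2: G0=G1=1 G1=NOT G3=NOT 1=0 G2=G0&G3=0&1=0 G3=G3|G2=1|0=1 -> 1001
Step 3: G0=G1=0 G1=NOT G3=NOT 1=0 G2=G0&G3=1&1=1 G3=G3|G2=1|0=1 -> 0011

0011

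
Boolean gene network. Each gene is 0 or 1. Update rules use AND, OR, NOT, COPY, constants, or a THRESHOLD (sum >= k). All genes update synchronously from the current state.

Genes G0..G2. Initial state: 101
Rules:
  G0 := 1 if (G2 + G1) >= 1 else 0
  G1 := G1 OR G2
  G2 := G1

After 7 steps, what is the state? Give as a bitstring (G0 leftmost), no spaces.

Step 1: G0=(1+0>=1)=1 G1=G1|G2=0|1=1 G2=G1=0 -> 110
Step 2: G0=(0+1>=1)=1 G1=G1|G2=1|0=1 G2=G1=1 -> 111
Step 3: G0=(1+1>=1)=1 G1=G1|G2=1|1=1 G2=G1=1 -> 111
Step 4: G0=(1+1>=1)=1 G1=G1|G2=1|1=1 G2=G1=1 -> 111
Step 5: G0=(1+1>=1)=1 G1=G1|G2=1|1=1 G2=G1=1 -> 111
Step 6: G0=(1+1>=1)=1 G1=G1|G2=1|1=1 G2=G1=1 -> 111
Step 7: G0=(1+1>=1)=1 G1=G1|G2=1|1=1 G2=G1=1 -> 111

111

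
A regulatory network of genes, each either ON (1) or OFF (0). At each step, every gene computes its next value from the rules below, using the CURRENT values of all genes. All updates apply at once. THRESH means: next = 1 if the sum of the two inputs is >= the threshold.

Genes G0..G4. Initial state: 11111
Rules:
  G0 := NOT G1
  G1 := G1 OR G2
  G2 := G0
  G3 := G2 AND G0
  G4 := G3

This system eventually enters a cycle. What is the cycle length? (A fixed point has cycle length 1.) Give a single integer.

Step 0: 11111
Step 1: G0=NOT G1=NOT 1=0 G1=G1|G2=1|1=1 G2=G0=1 G3=G2&G0=1&1=1 G4=G3=1 -> 01111
Step 2: G0=NOT G1=NOT 1=0 G1=G1|G2=1|1=1 G2=G0=0 G3=G2&G0=1&0=0 G4=G3=1 -> 01001
Step 3: G0=NOT G1=NOT 1=0 G1=G1|G2=1|0=1 G2=G0=0 G3=G2&G0=0&0=0 G4=G3=0 -> 01000
Step 4: G0=NOT G1=NOT 1=0 G1=G1|G2=1|0=1 G2=G0=0 G3=G2&G0=0&0=0 G4=G3=0 -> 01000
State from step 4 equals state from step 3 -> cycle length 1

Answer: 1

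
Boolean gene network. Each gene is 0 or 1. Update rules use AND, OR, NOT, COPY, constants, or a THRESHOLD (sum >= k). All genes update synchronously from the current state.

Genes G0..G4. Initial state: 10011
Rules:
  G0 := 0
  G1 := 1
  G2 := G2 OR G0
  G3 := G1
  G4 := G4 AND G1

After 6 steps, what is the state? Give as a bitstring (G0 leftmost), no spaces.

Step 1: G0=0(const) G1=1(const) G2=G2|G0=0|1=1 G3=G1=0 G4=G4&G1=1&0=0 -> 01100
Step 2: G0=0(const) G1=1(const) G2=G2|G0=1|0=1 G3=G1=1 G4=G4&G1=0&1=0 -> 01110
Step 3: G0=0(const) G1=1(const) G2=G2|G0=1|0=1 G3=G1=1 G4=G4&G1=0&1=0 -> 01110
Step 4: G0=0(const) G1=1(const) G2=G2|G0=1|0=1 G3=G1=1 G4=G4&G1=0&1=0 -> 01110
Step 5: G0=0(const) G1=1(const) G2=G2|G0=1|0=1 G3=G1=1 G4=G4&G1=0&1=0 -> 01110
Step 6: G0=0(const) G1=1(const) G2=G2|G0=1|0=1 G3=G1=1 G4=G4&G1=0&1=0 -> 01110

01110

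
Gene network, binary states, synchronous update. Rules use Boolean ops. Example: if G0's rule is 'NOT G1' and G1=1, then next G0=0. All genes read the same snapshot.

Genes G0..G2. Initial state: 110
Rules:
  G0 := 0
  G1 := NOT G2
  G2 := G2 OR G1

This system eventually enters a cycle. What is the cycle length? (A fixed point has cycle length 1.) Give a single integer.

Answer: 1

Derivation:
Step 0: 110
Step 1: G0=0(const) G1=NOT G2=NOT 0=1 G2=G2|G1=0|1=1 -> 011
Step 2: G0=0(const) G1=NOT G2=NOT 1=0 G2=G2|G1=1|1=1 -> 001
Step 3: G0=0(const) G1=NOT G2=NOT 1=0 G2=G2|G1=1|0=1 -> 001
State from step 3 equals state from step 2 -> cycle length 1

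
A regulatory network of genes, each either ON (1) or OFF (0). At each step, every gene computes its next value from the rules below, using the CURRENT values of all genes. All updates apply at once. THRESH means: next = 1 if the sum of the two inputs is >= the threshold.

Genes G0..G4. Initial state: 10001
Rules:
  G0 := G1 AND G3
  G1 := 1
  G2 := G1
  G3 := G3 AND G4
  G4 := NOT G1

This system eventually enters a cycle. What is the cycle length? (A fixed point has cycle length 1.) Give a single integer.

Step 0: 10001
Step 1: G0=G1&G3=0&0=0 G1=1(const) G2=G1=0 G3=G3&G4=0&1=0 G4=NOT G1=NOT 0=1 -> 01001
Step 2: G0=G1&G3=1&0=0 G1=1(const) G2=G1=1 G3=G3&G4=0&1=0 G4=NOT G1=NOT 1=0 -> 01100
Step 3: G0=G1&G3=1&0=0 G1=1(const) G2=G1=1 G3=G3&G4=0&0=0 G4=NOT G1=NOT 1=0 -> 01100
State from step 3 equals state from step 2 -> cycle length 1

Answer: 1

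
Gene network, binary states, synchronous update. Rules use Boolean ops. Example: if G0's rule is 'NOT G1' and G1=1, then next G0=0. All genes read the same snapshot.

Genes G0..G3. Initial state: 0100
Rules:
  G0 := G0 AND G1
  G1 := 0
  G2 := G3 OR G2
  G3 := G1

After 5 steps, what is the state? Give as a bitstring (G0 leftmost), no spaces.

Step 1: G0=G0&G1=0&1=0 G1=0(const) G2=G3|G2=0|0=0 G3=G1=1 -> 0001
Step 2: G0=G0&G1=0&0=0 G1=0(const) G2=G3|G2=1|0=1 G3=G1=0 -> 0010
Step 3: G0=G0&G1=0&0=0 G1=0(const) G2=G3|G2=0|1=1 G3=G1=0 -> 0010
Step 4: G0=G0&G1=0&0=0 G1=0(const) G2=G3|G2=0|1=1 G3=G1=0 -> 0010
Step 5: G0=G0&G1=0&0=0 G1=0(const) G2=G3|G2=0|1=1 G3=G1=0 -> 0010

0010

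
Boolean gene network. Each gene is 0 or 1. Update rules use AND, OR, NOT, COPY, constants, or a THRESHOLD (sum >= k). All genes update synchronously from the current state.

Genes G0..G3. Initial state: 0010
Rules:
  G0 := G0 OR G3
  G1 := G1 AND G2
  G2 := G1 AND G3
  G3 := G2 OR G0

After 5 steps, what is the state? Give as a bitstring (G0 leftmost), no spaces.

Step 1: G0=G0|G3=0|0=0 G1=G1&G2=0&1=0 G2=G1&G3=0&0=0 G3=G2|G0=1|0=1 -> 0001
Step 2: G0=G0|G3=0|1=1 G1=G1&G2=0&0=0 G2=G1&G3=0&1=0 G3=G2|G0=0|0=0 -> 1000
Step 3: G0=G0|G3=1|0=1 G1=G1&G2=0&0=0 G2=G1&G3=0&0=0 G3=G2|G0=0|1=1 -> 1001
Step 4: G0=G0|G3=1|1=1 G1=G1&G2=0&0=0 G2=G1&G3=0&1=0 G3=G2|G0=0|1=1 -> 1001
Step 5: G0=G0|G3=1|1=1 G1=G1&G2=0&0=0 G2=G1&G3=0&1=0 G3=G2|G0=0|1=1 -> 1001

1001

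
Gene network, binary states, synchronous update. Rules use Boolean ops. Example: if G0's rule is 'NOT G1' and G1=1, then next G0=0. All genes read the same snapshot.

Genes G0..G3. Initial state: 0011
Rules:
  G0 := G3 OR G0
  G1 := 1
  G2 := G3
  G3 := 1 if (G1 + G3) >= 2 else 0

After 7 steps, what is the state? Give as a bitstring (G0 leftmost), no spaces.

Step 1: G0=G3|G0=1|0=1 G1=1(const) G2=G3=1 G3=(0+1>=2)=0 -> 1110
Step 2: G0=G3|G0=0|1=1 G1=1(const) G2=G3=0 G3=(1+0>=2)=0 -> 1100
Step 3: G0=G3|G0=0|1=1 G1=1(const) G2=G3=0 G3=(1+0>=2)=0 -> 1100
Step 4: G0=G3|G0=0|1=1 G1=1(const) G2=G3=0 G3=(1+0>=2)=0 -> 1100
Step 5: G0=G3|G0=0|1=1 G1=1(const) G2=G3=0 G3=(1+0>=2)=0 -> 1100
Step 6: G0=G3|G0=0|1=1 G1=1(const) G2=G3=0 G3=(1+0>=2)=0 -> 1100
Step 7: G0=G3|G0=0|1=1 G1=1(const) G2=G3=0 G3=(1+0>=2)=0 -> 1100

1100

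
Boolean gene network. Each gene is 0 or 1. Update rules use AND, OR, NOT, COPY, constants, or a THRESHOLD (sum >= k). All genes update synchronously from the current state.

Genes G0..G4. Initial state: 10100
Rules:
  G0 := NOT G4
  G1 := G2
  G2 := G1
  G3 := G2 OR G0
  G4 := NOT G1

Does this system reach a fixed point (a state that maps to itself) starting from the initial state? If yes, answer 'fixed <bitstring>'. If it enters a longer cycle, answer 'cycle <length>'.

Step 0: 10100
Step 1: G0=NOT G4=NOT 0=1 G1=G2=1 G2=G1=0 G3=G2|G0=1|1=1 G4=NOT G1=NOT 0=1 -> 11011
Step 2: G0=NOT G4=NOT 1=0 G1=G2=0 G2=G1=1 G3=G2|G0=0|1=1 G4=NOT G1=NOT 1=0 -> 00110
Step 3: G0=NOT G4=NOT 0=1 G1=G2=1 G2=G1=0 G3=G2|G0=1|0=1 G4=NOT G1=NOT 0=1 -> 11011
Cycle of length 2 starting at step 1 -> no fixed point

Answer: cycle 2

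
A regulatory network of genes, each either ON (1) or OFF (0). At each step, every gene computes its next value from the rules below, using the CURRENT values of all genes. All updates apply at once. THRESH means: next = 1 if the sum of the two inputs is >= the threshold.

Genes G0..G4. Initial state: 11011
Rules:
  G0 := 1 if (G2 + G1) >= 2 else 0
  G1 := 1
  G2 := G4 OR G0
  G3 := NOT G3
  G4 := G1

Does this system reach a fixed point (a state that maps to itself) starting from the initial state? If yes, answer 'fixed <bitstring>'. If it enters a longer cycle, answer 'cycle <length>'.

Step 0: 11011
Step 1: G0=(0+1>=2)=0 G1=1(const) G2=G4|G0=1|1=1 G3=NOT G3=NOT 1=0 G4=G1=1 -> 01101
Step 2: G0=(1+1>=2)=1 G1=1(const) G2=G4|G0=1|0=1 G3=NOT G3=NOT 0=1 G4=G1=1 -> 11111
Step 3: G0=(1+1>=2)=1 G1=1(const) G2=G4|G0=1|1=1 G3=NOT G3=NOT 1=0 G4=G1=1 -> 11101
Step 4: G0=(1+1>=2)=1 G1=1(const) G2=G4|G0=1|1=1 G3=NOT G3=NOT 0=1 G4=G1=1 -> 11111
Cycle of length 2 starting at step 2 -> no fixed point

Answer: cycle 2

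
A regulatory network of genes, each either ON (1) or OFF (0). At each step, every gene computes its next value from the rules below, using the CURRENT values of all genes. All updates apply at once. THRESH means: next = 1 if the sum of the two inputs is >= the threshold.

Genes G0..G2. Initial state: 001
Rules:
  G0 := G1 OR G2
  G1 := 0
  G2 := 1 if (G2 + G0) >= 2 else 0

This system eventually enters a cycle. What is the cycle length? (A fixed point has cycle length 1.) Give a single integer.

Step 0: 001
Step 1: G0=G1|G2=0|1=1 G1=0(const) G2=(1+0>=2)=0 -> 100
Step 2: G0=G1|G2=0|0=0 G1=0(const) G2=(0+1>=2)=0 -> 000
Step 3: G0=G1|G2=0|0=0 G1=0(const) G2=(0+0>=2)=0 -> 000
State from step 3 equals state from step 2 -> cycle length 1

Answer: 1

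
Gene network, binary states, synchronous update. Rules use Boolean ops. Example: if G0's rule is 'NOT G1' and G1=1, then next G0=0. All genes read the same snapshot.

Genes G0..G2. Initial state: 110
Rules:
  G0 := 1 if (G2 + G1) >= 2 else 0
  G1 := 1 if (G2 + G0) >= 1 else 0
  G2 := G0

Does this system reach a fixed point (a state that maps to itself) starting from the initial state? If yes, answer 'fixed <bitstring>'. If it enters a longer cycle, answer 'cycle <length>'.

Answer: cycle 2

Derivation:
Step 0: 110
Step 1: G0=(0+1>=2)=0 G1=(0+1>=1)=1 G2=G0=1 -> 011
Step 2: G0=(1+1>=2)=1 G1=(1+0>=1)=1 G2=G0=0 -> 110
Cycle of length 2 starting at step 0 -> no fixed point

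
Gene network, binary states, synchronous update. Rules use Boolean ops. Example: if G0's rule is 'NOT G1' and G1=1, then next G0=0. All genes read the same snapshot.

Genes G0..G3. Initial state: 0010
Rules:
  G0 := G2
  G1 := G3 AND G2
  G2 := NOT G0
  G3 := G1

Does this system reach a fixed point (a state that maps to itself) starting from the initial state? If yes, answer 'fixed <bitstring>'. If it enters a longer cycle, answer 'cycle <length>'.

Step 0: 0010
Step 1: G0=G2=1 G1=G3&G2=0&1=0 G2=NOT G0=NOT 0=1 G3=G1=0 -> 1010
Step 2: G0=G2=1 G1=G3&G2=0&1=0 G2=NOT G0=NOT 1=0 G3=G1=0 -> 1000
Step 3: G0=G2=0 G1=G3&G2=0&0=0 G2=NOT G0=NOT 1=0 G3=G1=0 -> 0000
Step 4: G0=G2=0 G1=G3&G2=0&0=0 G2=NOT G0=NOT 0=1 G3=G1=0 -> 0010
Cycle of length 4 starting at step 0 -> no fixed point

Answer: cycle 4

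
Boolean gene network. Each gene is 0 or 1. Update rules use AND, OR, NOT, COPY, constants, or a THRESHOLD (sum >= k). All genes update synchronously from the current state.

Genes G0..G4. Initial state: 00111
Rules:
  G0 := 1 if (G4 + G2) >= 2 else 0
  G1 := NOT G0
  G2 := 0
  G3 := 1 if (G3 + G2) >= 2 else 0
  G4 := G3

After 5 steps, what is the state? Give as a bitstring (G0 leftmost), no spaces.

Step 1: G0=(1+1>=2)=1 G1=NOT G0=NOT 0=1 G2=0(const) G3=(1+1>=2)=1 G4=G3=1 -> 11011
Step 2: G0=(1+0>=2)=0 G1=NOT G0=NOT 1=0 G2=0(const) G3=(1+0>=2)=0 G4=G3=1 -> 00001
Step 3: G0=(1+0>=2)=0 G1=NOT G0=NOT 0=1 G2=0(const) G3=(0+0>=2)=0 G4=G3=0 -> 01000
Step 4: G0=(0+0>=2)=0 G1=NOT G0=NOT 0=1 G2=0(const) G3=(0+0>=2)=0 G4=G3=0 -> 01000
Step 5: G0=(0+0>=2)=0 G1=NOT G0=NOT 0=1 G2=0(const) G3=(0+0>=2)=0 G4=G3=0 -> 01000

01000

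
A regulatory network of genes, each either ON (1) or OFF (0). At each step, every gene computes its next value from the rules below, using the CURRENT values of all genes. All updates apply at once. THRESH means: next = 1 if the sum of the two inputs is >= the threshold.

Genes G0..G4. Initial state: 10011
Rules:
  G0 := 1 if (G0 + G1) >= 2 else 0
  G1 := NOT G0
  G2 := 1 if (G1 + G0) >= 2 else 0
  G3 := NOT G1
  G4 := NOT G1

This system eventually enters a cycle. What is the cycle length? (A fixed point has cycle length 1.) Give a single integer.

Answer: 1

Derivation:
Step 0: 10011
Step 1: G0=(1+0>=2)=0 G1=NOT G0=NOT 1=0 G2=(0+1>=2)=0 G3=NOT G1=NOT 0=1 G4=NOT G1=NOT 0=1 -> 00011
Step 2: G0=(0+0>=2)=0 G1=NOT G0=NOT 0=1 G2=(0+0>=2)=0 G3=NOT G1=NOT 0=1 G4=NOT G1=NOT 0=1 -> 01011
Step 3: G0=(0+1>=2)=0 G1=NOT G0=NOT 0=1 G2=(1+0>=2)=0 G3=NOT G1=NOT 1=0 G4=NOT G1=NOT 1=0 -> 01000
Step 4: G0=(0+1>=2)=0 G1=NOT G0=NOT 0=1 G2=(1+0>=2)=0 G3=NOT G1=NOT 1=0 G4=NOT G1=NOT 1=0 -> 01000
State from step 4 equals state from step 3 -> cycle length 1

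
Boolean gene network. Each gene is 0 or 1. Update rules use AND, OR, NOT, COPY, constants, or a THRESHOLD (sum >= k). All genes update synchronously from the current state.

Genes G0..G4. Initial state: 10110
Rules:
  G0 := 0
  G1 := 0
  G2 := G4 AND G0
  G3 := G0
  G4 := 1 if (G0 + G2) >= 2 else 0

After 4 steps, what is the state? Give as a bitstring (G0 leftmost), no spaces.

Step 1: G0=0(const) G1=0(const) G2=G4&G0=0&1=0 G3=G0=1 G4=(1+1>=2)=1 -> 00011
Step 2: G0=0(const) G1=0(const) G2=G4&G0=1&0=0 G3=G0=0 G4=(0+0>=2)=0 -> 00000
Step 3: G0=0(const) G1=0(const) G2=G4&G0=0&0=0 G3=G0=0 G4=(0+0>=2)=0 -> 00000
Step 4: G0=0(const) G1=0(const) G2=G4&G0=0&0=0 G3=G0=0 G4=(0+0>=2)=0 -> 00000

00000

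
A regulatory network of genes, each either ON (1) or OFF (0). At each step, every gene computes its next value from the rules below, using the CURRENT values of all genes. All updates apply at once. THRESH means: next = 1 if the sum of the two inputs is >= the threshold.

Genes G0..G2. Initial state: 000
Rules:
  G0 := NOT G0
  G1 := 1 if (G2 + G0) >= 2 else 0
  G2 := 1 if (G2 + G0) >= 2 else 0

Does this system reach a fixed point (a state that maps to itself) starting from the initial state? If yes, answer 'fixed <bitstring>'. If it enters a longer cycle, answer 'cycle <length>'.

Step 0: 000
Step 1: G0=NOT G0=NOT 0=1 G1=(0+0>=2)=0 G2=(0+0>=2)=0 -> 100
Step 2: G0=NOT G0=NOT 1=0 G1=(0+1>=2)=0 G2=(0+1>=2)=0 -> 000
Cycle of length 2 starting at step 0 -> no fixed point

Answer: cycle 2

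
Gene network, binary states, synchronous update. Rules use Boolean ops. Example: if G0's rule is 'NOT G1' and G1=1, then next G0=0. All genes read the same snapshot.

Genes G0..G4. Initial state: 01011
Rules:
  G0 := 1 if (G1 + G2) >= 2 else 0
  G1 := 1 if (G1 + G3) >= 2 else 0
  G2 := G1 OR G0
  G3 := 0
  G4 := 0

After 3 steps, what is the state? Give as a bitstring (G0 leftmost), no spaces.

Step 1: G0=(1+0>=2)=0 G1=(1+1>=2)=1 G2=G1|G0=1|0=1 G3=0(const) G4=0(const) -> 01100
Step 2: G0=(1+1>=2)=1 G1=(1+0>=2)=0 G2=G1|G0=1|0=1 G3=0(const) G4=0(const) -> 10100
Step 3: G0=(0+1>=2)=0 G1=(0+0>=2)=0 G2=G1|G0=0|1=1 G3=0(const) G4=0(const) -> 00100

00100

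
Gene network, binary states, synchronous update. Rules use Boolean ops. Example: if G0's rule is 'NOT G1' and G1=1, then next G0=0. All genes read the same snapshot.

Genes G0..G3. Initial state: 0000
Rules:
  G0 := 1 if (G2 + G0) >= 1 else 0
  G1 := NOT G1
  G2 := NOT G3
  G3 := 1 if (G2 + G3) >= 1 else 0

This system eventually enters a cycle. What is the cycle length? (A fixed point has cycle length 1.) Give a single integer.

Answer: 2

Derivation:
Step 0: 0000
Step 1: G0=(0+0>=1)=0 G1=NOT G1=NOT 0=1 G2=NOT G3=NOT 0=1 G3=(0+0>=1)=0 -> 0110
Step 2: G0=(1+0>=1)=1 G1=NOT G1=NOT 1=0 G2=NOT G3=NOT 0=1 G3=(1+0>=1)=1 -> 1011
Step 3: G0=(1+1>=1)=1 G1=NOT G1=NOT 0=1 G2=NOT G3=NOT 1=0 G3=(1+1>=1)=1 -> 1101
Step 4: G0=(0+1>=1)=1 G1=NOT G1=NOT 1=0 G2=NOT G3=NOT 1=0 G3=(0+1>=1)=1 -> 1001
Step 5: G0=(0+1>=1)=1 G1=NOT G1=NOT 0=1 G2=NOT G3=NOT 1=0 G3=(0+1>=1)=1 -> 1101
State from step 5 equals state from step 3 -> cycle length 2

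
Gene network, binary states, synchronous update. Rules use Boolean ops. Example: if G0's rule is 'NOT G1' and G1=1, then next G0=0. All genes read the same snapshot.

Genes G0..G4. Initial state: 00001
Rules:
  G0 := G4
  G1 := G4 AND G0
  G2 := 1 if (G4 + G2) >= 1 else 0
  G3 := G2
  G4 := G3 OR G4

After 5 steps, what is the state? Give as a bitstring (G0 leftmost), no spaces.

Step 1: G0=G4=1 G1=G4&G0=1&0=0 G2=(1+0>=1)=1 G3=G2=0 G4=G3|G4=0|1=1 -> 10101
Step 2: G0=G4=1 G1=G4&G0=1&1=1 G2=(1+1>=1)=1 G3=G2=1 G4=G3|G4=0|1=1 -> 11111
Step 3: G0=G4=1 G1=G4&G0=1&1=1 G2=(1+1>=1)=1 G3=G2=1 G4=G3|G4=1|1=1 -> 11111
Step 4: G0=G4=1 G1=G4&G0=1&1=1 G2=(1+1>=1)=1 G3=G2=1 G4=G3|G4=1|1=1 -> 11111
Step 5: G0=G4=1 G1=G4&G0=1&1=1 G2=(1+1>=1)=1 G3=G2=1 G4=G3|G4=1|1=1 -> 11111

11111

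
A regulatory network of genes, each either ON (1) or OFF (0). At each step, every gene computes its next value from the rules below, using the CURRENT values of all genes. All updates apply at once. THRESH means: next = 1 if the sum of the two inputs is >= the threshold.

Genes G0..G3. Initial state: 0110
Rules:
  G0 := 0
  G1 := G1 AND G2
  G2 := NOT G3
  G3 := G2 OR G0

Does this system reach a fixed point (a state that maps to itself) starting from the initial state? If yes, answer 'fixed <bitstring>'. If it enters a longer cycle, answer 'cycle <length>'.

Step 0: 0110
Step 1: G0=0(const) G1=G1&G2=1&1=1 G2=NOT G3=NOT 0=1 G3=G2|G0=1|0=1 -> 0111
Step 2: G0=0(const) G1=G1&G2=1&1=1 G2=NOT G3=NOT 1=0 G3=G2|G0=1|0=1 -> 0101
Step 3: G0=0(const) G1=G1&G2=1&0=0 G2=NOT G3=NOT 1=0 G3=G2|G0=0|0=0 -> 0000
Step 4: G0=0(const) G1=G1&G2=0&0=0 G2=NOT G3=NOT 0=1 G3=G2|G0=0|0=0 -> 0010
Step 5: G0=0(const) G1=G1&G2=0&1=0 G2=NOT G3=NOT 0=1 G3=G2|G0=1|0=1 -> 0011
Step 6: G0=0(const) G1=G1&G2=0&1=0 G2=NOT G3=NOT 1=0 G3=G2|G0=1|0=1 -> 0001
Step 7: G0=0(const) G1=G1&G2=0&0=0 G2=NOT G3=NOT 1=0 G3=G2|G0=0|0=0 -> 0000
Cycle of length 4 starting at step 3 -> no fixed point

Answer: cycle 4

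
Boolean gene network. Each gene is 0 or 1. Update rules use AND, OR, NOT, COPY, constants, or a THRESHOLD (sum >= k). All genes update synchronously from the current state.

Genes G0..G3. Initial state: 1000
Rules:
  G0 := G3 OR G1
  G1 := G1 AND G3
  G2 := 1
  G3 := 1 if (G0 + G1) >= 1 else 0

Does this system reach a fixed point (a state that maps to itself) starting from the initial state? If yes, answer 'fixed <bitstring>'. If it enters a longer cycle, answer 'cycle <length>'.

Step 0: 1000
Step 1: G0=G3|G1=0|0=0 G1=G1&G3=0&0=0 G2=1(const) G3=(1+0>=1)=1 -> 0011
Step 2: G0=G3|G1=1|0=1 G1=G1&G3=0&1=0 G2=1(const) G3=(0+0>=1)=0 -> 1010
Step 3: G0=G3|G1=0|0=0 G1=G1&G3=0&0=0 G2=1(const) G3=(1+0>=1)=1 -> 0011
Cycle of length 2 starting at step 1 -> no fixed point

Answer: cycle 2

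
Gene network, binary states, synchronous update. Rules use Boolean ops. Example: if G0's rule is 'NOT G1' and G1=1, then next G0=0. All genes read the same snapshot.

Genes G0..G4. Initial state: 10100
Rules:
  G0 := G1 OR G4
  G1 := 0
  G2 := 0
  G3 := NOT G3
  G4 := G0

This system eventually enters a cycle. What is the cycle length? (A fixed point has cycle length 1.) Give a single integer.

Step 0: 10100
Step 1: G0=G1|G4=0|0=0 G1=0(const) G2=0(const) G3=NOT G3=NOT 0=1 G4=G0=1 -> 00011
Step 2: G0=G1|G4=0|1=1 G1=0(const) G2=0(const) G3=NOT G3=NOT 1=0 G4=G0=0 -> 10000
Step 3: G0=G1|G4=0|0=0 G1=0(const) G2=0(const) G3=NOT G3=NOT 0=1 G4=G0=1 -> 00011
State from step 3 equals state from step 1 -> cycle length 2

Answer: 2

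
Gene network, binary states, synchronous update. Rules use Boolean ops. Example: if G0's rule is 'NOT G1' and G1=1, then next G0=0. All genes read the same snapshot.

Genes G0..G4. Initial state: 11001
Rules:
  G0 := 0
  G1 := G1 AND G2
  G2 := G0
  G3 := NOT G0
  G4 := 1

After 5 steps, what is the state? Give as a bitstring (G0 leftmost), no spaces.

Step 1: G0=0(const) G1=G1&G2=1&0=0 G2=G0=1 G3=NOT G0=NOT 1=0 G4=1(const) -> 00101
Step 2: G0=0(const) G1=G1&G2=0&1=0 G2=G0=0 G3=NOT G0=NOT 0=1 G4=1(const) -> 00011
Step 3: G0=0(const) G1=G1&G2=0&0=0 G2=G0=0 G3=NOT G0=NOT 0=1 G4=1(const) -> 00011
Step 4: G0=0(const) G1=G1&G2=0&0=0 G2=G0=0 G3=NOT G0=NOT 0=1 G4=1(const) -> 00011
Step 5: G0=0(const) G1=G1&G2=0&0=0 G2=G0=0 G3=NOT G0=NOT 0=1 G4=1(const) -> 00011

00011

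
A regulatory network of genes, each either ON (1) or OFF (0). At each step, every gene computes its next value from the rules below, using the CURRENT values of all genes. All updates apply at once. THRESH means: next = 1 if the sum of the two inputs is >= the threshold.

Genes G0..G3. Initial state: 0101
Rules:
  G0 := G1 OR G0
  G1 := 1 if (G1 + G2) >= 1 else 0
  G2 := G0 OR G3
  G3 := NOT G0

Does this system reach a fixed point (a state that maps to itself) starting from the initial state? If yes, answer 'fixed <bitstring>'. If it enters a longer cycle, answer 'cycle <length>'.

Step 0: 0101
Step 1: G0=G1|G0=1|0=1 G1=(1+0>=1)=1 G2=G0|G3=0|1=1 G3=NOT G0=NOT 0=1 -> 1111
Step 2: G0=G1|G0=1|1=1 G1=(1+1>=1)=1 G2=G0|G3=1|1=1 G3=NOT G0=NOT 1=0 -> 1110
Step 3: G0=G1|G0=1|1=1 G1=(1+1>=1)=1 G2=G0|G3=1|0=1 G3=NOT G0=NOT 1=0 -> 1110
Fixed point reached at step 2: 1110

Answer: fixed 1110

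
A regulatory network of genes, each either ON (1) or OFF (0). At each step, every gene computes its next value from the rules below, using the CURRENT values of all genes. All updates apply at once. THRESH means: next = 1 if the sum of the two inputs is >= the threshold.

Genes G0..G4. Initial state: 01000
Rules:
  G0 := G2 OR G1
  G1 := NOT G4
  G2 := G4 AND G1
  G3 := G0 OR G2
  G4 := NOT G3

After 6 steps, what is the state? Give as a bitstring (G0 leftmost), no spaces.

Step 1: G0=G2|G1=0|1=1 G1=NOT G4=NOT 0=1 G2=G4&G1=0&1=0 G3=G0|G2=0|0=0 G4=NOT G3=NOT 0=1 -> 11001
Step 2: G0=G2|G1=0|1=1 G1=NOT G4=NOT 1=0 G2=G4&G1=1&1=1 G3=G0|G2=1|0=1 G4=NOT G3=NOT 0=1 -> 10111
Step 3: G0=G2|G1=1|0=1 G1=NOT G4=NOT 1=0 G2=G4&G1=1&0=0 G3=G0|G2=1|1=1 G4=NOT G3=NOT 1=0 -> 10010
Step 4: G0=G2|G1=0|0=0 G1=NOT G4=NOT 0=1 G2=G4&G1=0&0=0 G3=G0|G2=1|0=1 G4=NOT G3=NOT 1=0 -> 01010
Step 5: G0=G2|G1=0|1=1 G1=NOT G4=NOT 0=1 G2=G4&G1=0&1=0 G3=G0|G2=0|0=0 G4=NOT G3=NOT 1=0 -> 11000
Step 6: G0=G2|G1=0|1=1 G1=NOT G4=NOT 0=1 G2=G4&G1=0&1=0 G3=G0|G2=1|0=1 G4=NOT G3=NOT 0=1 -> 11011

11011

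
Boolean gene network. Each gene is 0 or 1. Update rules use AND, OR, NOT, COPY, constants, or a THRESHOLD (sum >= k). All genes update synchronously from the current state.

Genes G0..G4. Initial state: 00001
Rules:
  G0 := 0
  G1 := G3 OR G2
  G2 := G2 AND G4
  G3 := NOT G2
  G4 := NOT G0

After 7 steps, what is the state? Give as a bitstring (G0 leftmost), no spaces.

Step 1: G0=0(const) G1=G3|G2=0|0=0 G2=G2&G4=0&1=0 G3=NOT G2=NOT 0=1 G4=NOT G0=NOT 0=1 -> 00011
Step 2: G0=0(const) G1=G3|G2=1|0=1 G2=G2&G4=0&1=0 G3=NOT G2=NOT 0=1 G4=NOT G0=NOT 0=1 -> 01011
Step 3: G0=0(const) G1=G3|G2=1|0=1 G2=G2&G4=0&1=0 G3=NOT G2=NOT 0=1 G4=NOT G0=NOT 0=1 -> 01011
Step 4: G0=0(const) G1=G3|G2=1|0=1 G2=G2&G4=0&1=0 G3=NOT G2=NOT 0=1 G4=NOT G0=NOT 0=1 -> 01011
Step 5: G0=0(const) G1=G3|G2=1|0=1 G2=G2&G4=0&1=0 G3=NOT G2=NOT 0=1 G4=NOT G0=NOT 0=1 -> 01011
Step 6: G0=0(const) G1=G3|G2=1|0=1 G2=G2&G4=0&1=0 G3=NOT G2=NOT 0=1 G4=NOT G0=NOT 0=1 -> 01011
Step 7: G0=0(const) G1=G3|G2=1|0=1 G2=G2&G4=0&1=0 G3=NOT G2=NOT 0=1 G4=NOT G0=NOT 0=1 -> 01011

01011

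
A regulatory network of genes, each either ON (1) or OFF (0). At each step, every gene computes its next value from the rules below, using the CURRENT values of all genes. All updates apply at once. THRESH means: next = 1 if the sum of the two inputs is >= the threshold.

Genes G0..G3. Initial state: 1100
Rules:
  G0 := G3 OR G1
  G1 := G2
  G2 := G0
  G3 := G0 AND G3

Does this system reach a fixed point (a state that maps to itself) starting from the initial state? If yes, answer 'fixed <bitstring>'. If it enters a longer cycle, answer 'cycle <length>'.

Step 0: 1100
Step 1: G0=G3|G1=0|1=1 G1=G2=0 G2=G0=1 G3=G0&G3=1&0=0 -> 1010
Step 2: G0=G3|G1=0|0=0 G1=G2=1 G2=G0=1 G3=G0&G3=1&0=0 -> 0110
Step 3: G0=G3|G1=0|1=1 G1=G2=1 G2=G0=0 G3=G0&G3=0&0=0 -> 1100
Cycle of length 3 starting at step 0 -> no fixed point

Answer: cycle 3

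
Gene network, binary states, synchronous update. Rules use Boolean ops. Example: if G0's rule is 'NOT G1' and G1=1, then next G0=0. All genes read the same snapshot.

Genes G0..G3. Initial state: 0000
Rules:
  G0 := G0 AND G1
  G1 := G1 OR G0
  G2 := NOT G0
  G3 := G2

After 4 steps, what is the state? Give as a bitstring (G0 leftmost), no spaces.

Step 1: G0=G0&G1=0&0=0 G1=G1|G0=0|0=0 G2=NOT G0=NOT 0=1 G3=G2=0 -> 0010
Step 2: G0=G0&G1=0&0=0 G1=G1|G0=0|0=0 G2=NOT G0=NOT 0=1 G3=G2=1 -> 0011
Step 3: G0=G0&G1=0&0=0 G1=G1|G0=0|0=0 G2=NOT G0=NOT 0=1 G3=G2=1 -> 0011
Step 4: G0=G0&G1=0&0=0 G1=G1|G0=0|0=0 G2=NOT G0=NOT 0=1 G3=G2=1 -> 0011

0011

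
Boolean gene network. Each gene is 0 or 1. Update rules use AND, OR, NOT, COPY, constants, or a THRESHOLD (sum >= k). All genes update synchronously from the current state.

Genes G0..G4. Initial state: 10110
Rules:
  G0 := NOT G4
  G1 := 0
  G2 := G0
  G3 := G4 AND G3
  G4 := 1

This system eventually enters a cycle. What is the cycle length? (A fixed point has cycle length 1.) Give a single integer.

Answer: 1

Derivation:
Step 0: 10110
Step 1: G0=NOT G4=NOT 0=1 G1=0(const) G2=G0=1 G3=G4&G3=0&1=0 G4=1(const) -> 10101
Step 2: G0=NOT G4=NOT 1=0 G1=0(const) G2=G0=1 G3=G4&G3=1&0=0 G4=1(const) -> 00101
Step 3: G0=NOT G4=NOT 1=0 G1=0(const) G2=G0=0 G3=G4&G3=1&0=0 G4=1(const) -> 00001
Step 4: G0=NOT G4=NOT 1=0 G1=0(const) G2=G0=0 G3=G4&G3=1&0=0 G4=1(const) -> 00001
State from step 4 equals state from step 3 -> cycle length 1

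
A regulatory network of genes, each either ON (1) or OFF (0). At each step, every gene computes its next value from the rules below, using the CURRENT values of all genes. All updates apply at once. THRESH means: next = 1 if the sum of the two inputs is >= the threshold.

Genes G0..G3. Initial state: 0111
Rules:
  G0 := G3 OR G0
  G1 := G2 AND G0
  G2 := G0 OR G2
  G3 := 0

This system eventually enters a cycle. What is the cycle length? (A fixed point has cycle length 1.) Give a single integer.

Answer: 1

Derivation:
Step 0: 0111
Step 1: G0=G3|G0=1|0=1 G1=G2&G0=1&0=0 G2=G0|G2=0|1=1 G3=0(const) -> 1010
Step 2: G0=G3|G0=0|1=1 G1=G2&G0=1&1=1 G2=G0|G2=1|1=1 G3=0(const) -> 1110
Step 3: G0=G3|G0=0|1=1 G1=G2&G0=1&1=1 G2=G0|G2=1|1=1 G3=0(const) -> 1110
State from step 3 equals state from step 2 -> cycle length 1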